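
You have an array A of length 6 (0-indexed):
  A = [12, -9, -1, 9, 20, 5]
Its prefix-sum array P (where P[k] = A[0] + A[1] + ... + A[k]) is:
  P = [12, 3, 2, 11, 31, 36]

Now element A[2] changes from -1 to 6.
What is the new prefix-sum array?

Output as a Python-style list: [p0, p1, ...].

Answer: [12, 3, 9, 18, 38, 43]

Derivation:
Change: A[2] -1 -> 6, delta = 7
P[k] for k < 2: unchanged (A[2] not included)
P[k] for k >= 2: shift by delta = 7
  P[0] = 12 + 0 = 12
  P[1] = 3 + 0 = 3
  P[2] = 2 + 7 = 9
  P[3] = 11 + 7 = 18
  P[4] = 31 + 7 = 38
  P[5] = 36 + 7 = 43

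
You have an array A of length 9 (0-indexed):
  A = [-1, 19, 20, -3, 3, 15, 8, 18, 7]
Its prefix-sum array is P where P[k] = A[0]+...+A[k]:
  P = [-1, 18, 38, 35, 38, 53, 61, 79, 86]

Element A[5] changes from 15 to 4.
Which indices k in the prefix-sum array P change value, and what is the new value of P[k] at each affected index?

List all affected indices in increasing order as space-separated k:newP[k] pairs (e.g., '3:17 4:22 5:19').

Answer: 5:42 6:50 7:68 8:75

Derivation:
P[k] = A[0] + ... + A[k]
P[k] includes A[5] iff k >= 5
Affected indices: 5, 6, ..., 8; delta = -11
  P[5]: 53 + -11 = 42
  P[6]: 61 + -11 = 50
  P[7]: 79 + -11 = 68
  P[8]: 86 + -11 = 75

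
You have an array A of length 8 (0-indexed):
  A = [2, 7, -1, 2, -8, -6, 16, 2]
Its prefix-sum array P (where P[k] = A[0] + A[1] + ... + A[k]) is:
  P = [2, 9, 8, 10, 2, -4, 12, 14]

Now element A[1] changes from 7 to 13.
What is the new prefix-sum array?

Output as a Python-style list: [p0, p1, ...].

Change: A[1] 7 -> 13, delta = 6
P[k] for k < 1: unchanged (A[1] not included)
P[k] for k >= 1: shift by delta = 6
  P[0] = 2 + 0 = 2
  P[1] = 9 + 6 = 15
  P[2] = 8 + 6 = 14
  P[3] = 10 + 6 = 16
  P[4] = 2 + 6 = 8
  P[5] = -4 + 6 = 2
  P[6] = 12 + 6 = 18
  P[7] = 14 + 6 = 20

Answer: [2, 15, 14, 16, 8, 2, 18, 20]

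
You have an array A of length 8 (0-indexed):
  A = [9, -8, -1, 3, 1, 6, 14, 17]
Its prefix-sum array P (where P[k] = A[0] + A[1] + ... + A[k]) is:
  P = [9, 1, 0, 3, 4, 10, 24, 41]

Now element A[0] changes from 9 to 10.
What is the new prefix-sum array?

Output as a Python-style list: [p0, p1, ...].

Answer: [10, 2, 1, 4, 5, 11, 25, 42]

Derivation:
Change: A[0] 9 -> 10, delta = 1
P[k] for k < 0: unchanged (A[0] not included)
P[k] for k >= 0: shift by delta = 1
  P[0] = 9 + 1 = 10
  P[1] = 1 + 1 = 2
  P[2] = 0 + 1 = 1
  P[3] = 3 + 1 = 4
  P[4] = 4 + 1 = 5
  P[5] = 10 + 1 = 11
  P[6] = 24 + 1 = 25
  P[7] = 41 + 1 = 42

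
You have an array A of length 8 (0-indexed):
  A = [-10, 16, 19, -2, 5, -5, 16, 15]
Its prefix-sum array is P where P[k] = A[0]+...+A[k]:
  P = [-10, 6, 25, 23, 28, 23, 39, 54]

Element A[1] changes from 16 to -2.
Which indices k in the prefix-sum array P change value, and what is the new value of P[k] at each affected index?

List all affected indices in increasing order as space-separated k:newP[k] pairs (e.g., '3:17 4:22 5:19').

P[k] = A[0] + ... + A[k]
P[k] includes A[1] iff k >= 1
Affected indices: 1, 2, ..., 7; delta = -18
  P[1]: 6 + -18 = -12
  P[2]: 25 + -18 = 7
  P[3]: 23 + -18 = 5
  P[4]: 28 + -18 = 10
  P[5]: 23 + -18 = 5
  P[6]: 39 + -18 = 21
  P[7]: 54 + -18 = 36

Answer: 1:-12 2:7 3:5 4:10 5:5 6:21 7:36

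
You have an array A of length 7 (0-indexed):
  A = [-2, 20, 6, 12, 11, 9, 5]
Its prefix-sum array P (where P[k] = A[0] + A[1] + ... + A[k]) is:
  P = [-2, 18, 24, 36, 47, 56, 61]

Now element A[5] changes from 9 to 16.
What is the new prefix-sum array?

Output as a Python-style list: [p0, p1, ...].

Change: A[5] 9 -> 16, delta = 7
P[k] for k < 5: unchanged (A[5] not included)
P[k] for k >= 5: shift by delta = 7
  P[0] = -2 + 0 = -2
  P[1] = 18 + 0 = 18
  P[2] = 24 + 0 = 24
  P[3] = 36 + 0 = 36
  P[4] = 47 + 0 = 47
  P[5] = 56 + 7 = 63
  P[6] = 61 + 7 = 68

Answer: [-2, 18, 24, 36, 47, 63, 68]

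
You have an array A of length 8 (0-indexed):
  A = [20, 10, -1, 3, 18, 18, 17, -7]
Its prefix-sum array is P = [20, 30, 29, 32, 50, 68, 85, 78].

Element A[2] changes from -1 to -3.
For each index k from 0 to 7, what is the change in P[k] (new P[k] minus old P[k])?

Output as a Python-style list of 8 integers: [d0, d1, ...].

Answer: [0, 0, -2, -2, -2, -2, -2, -2]

Derivation:
Element change: A[2] -1 -> -3, delta = -2
For k < 2: P[k] unchanged, delta_P[k] = 0
For k >= 2: P[k] shifts by exactly -2
Delta array: [0, 0, -2, -2, -2, -2, -2, -2]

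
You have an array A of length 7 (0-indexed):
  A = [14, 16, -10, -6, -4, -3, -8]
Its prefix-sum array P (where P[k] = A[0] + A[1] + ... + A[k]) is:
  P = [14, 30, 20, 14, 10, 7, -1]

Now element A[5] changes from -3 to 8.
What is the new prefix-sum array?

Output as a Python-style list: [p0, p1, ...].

Answer: [14, 30, 20, 14, 10, 18, 10]

Derivation:
Change: A[5] -3 -> 8, delta = 11
P[k] for k < 5: unchanged (A[5] not included)
P[k] for k >= 5: shift by delta = 11
  P[0] = 14 + 0 = 14
  P[1] = 30 + 0 = 30
  P[2] = 20 + 0 = 20
  P[3] = 14 + 0 = 14
  P[4] = 10 + 0 = 10
  P[5] = 7 + 11 = 18
  P[6] = -1 + 11 = 10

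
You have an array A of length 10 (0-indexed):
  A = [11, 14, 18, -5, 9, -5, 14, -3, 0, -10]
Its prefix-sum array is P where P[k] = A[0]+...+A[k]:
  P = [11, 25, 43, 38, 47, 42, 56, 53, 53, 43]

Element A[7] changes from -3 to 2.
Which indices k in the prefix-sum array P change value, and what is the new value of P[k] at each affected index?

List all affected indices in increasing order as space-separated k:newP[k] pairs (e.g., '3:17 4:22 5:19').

Answer: 7:58 8:58 9:48

Derivation:
P[k] = A[0] + ... + A[k]
P[k] includes A[7] iff k >= 7
Affected indices: 7, 8, ..., 9; delta = 5
  P[7]: 53 + 5 = 58
  P[8]: 53 + 5 = 58
  P[9]: 43 + 5 = 48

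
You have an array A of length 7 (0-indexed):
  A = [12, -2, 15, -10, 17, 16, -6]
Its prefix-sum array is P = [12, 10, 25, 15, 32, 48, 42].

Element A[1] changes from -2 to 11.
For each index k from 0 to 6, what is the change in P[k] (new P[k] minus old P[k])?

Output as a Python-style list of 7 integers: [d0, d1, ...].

Element change: A[1] -2 -> 11, delta = 13
For k < 1: P[k] unchanged, delta_P[k] = 0
For k >= 1: P[k] shifts by exactly 13
Delta array: [0, 13, 13, 13, 13, 13, 13]

Answer: [0, 13, 13, 13, 13, 13, 13]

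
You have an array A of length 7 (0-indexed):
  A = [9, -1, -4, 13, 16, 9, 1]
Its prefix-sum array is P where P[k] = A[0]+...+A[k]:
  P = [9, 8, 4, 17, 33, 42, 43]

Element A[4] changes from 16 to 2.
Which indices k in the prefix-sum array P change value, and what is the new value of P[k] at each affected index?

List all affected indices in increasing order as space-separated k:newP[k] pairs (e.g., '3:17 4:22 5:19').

P[k] = A[0] + ... + A[k]
P[k] includes A[4] iff k >= 4
Affected indices: 4, 5, ..., 6; delta = -14
  P[4]: 33 + -14 = 19
  P[5]: 42 + -14 = 28
  P[6]: 43 + -14 = 29

Answer: 4:19 5:28 6:29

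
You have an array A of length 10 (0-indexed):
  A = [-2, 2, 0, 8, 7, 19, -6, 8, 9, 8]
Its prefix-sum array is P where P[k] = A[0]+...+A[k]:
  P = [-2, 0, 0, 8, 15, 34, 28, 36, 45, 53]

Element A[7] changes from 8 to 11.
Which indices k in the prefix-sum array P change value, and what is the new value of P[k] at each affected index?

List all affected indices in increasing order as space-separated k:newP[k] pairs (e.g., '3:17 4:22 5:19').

P[k] = A[0] + ... + A[k]
P[k] includes A[7] iff k >= 7
Affected indices: 7, 8, ..., 9; delta = 3
  P[7]: 36 + 3 = 39
  P[8]: 45 + 3 = 48
  P[9]: 53 + 3 = 56

Answer: 7:39 8:48 9:56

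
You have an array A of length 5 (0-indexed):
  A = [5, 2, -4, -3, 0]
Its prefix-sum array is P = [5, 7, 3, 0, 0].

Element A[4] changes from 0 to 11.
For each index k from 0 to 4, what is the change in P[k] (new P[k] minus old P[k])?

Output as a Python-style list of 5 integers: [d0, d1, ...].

Answer: [0, 0, 0, 0, 11]

Derivation:
Element change: A[4] 0 -> 11, delta = 11
For k < 4: P[k] unchanged, delta_P[k] = 0
For k >= 4: P[k] shifts by exactly 11
Delta array: [0, 0, 0, 0, 11]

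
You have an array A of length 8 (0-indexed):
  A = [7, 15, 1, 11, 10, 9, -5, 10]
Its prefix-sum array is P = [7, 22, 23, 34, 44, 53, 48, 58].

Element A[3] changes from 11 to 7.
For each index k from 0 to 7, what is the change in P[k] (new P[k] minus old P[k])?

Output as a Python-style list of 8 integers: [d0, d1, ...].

Answer: [0, 0, 0, -4, -4, -4, -4, -4]

Derivation:
Element change: A[3] 11 -> 7, delta = -4
For k < 3: P[k] unchanged, delta_P[k] = 0
For k >= 3: P[k] shifts by exactly -4
Delta array: [0, 0, 0, -4, -4, -4, -4, -4]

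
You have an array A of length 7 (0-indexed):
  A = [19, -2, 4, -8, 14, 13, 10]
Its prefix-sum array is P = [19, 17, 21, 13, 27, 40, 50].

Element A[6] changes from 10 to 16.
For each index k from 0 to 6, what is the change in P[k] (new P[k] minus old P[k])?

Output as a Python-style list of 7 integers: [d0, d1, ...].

Element change: A[6] 10 -> 16, delta = 6
For k < 6: P[k] unchanged, delta_P[k] = 0
For k >= 6: P[k] shifts by exactly 6
Delta array: [0, 0, 0, 0, 0, 0, 6]

Answer: [0, 0, 0, 0, 0, 0, 6]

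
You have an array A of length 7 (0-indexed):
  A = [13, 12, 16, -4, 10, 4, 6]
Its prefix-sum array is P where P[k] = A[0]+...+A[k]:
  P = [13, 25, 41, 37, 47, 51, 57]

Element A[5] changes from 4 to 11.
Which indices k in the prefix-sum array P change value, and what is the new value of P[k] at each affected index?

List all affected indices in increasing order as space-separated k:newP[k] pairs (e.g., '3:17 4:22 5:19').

P[k] = A[0] + ... + A[k]
P[k] includes A[5] iff k >= 5
Affected indices: 5, 6, ..., 6; delta = 7
  P[5]: 51 + 7 = 58
  P[6]: 57 + 7 = 64

Answer: 5:58 6:64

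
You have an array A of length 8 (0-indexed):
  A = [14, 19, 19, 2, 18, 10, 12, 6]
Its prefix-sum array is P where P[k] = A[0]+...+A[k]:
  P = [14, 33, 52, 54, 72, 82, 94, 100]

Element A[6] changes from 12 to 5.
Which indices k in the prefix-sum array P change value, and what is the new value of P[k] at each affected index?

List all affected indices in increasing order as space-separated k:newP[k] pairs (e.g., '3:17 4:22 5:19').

P[k] = A[0] + ... + A[k]
P[k] includes A[6] iff k >= 6
Affected indices: 6, 7, ..., 7; delta = -7
  P[6]: 94 + -7 = 87
  P[7]: 100 + -7 = 93

Answer: 6:87 7:93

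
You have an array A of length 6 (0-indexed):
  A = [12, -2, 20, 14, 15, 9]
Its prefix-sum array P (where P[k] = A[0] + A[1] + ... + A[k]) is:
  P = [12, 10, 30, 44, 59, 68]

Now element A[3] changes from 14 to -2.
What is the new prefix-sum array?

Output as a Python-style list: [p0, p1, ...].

Answer: [12, 10, 30, 28, 43, 52]

Derivation:
Change: A[3] 14 -> -2, delta = -16
P[k] for k < 3: unchanged (A[3] not included)
P[k] for k >= 3: shift by delta = -16
  P[0] = 12 + 0 = 12
  P[1] = 10 + 0 = 10
  P[2] = 30 + 0 = 30
  P[3] = 44 + -16 = 28
  P[4] = 59 + -16 = 43
  P[5] = 68 + -16 = 52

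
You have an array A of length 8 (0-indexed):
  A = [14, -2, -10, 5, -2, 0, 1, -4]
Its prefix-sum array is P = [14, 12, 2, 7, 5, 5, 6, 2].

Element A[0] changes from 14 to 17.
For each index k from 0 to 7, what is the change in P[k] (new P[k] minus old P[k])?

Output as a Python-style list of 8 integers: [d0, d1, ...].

Element change: A[0] 14 -> 17, delta = 3
For k < 0: P[k] unchanged, delta_P[k] = 0
For k >= 0: P[k] shifts by exactly 3
Delta array: [3, 3, 3, 3, 3, 3, 3, 3]

Answer: [3, 3, 3, 3, 3, 3, 3, 3]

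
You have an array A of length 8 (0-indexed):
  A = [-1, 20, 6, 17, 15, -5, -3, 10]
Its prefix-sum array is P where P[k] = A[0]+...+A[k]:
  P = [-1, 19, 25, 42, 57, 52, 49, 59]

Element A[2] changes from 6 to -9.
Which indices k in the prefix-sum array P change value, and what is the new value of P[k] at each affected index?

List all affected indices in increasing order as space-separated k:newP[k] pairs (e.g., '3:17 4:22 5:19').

Answer: 2:10 3:27 4:42 5:37 6:34 7:44

Derivation:
P[k] = A[0] + ... + A[k]
P[k] includes A[2] iff k >= 2
Affected indices: 2, 3, ..., 7; delta = -15
  P[2]: 25 + -15 = 10
  P[3]: 42 + -15 = 27
  P[4]: 57 + -15 = 42
  P[5]: 52 + -15 = 37
  P[6]: 49 + -15 = 34
  P[7]: 59 + -15 = 44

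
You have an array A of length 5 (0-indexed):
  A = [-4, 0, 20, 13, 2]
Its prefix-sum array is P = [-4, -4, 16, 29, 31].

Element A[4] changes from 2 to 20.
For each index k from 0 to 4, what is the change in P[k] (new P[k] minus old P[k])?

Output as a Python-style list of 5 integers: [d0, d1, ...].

Answer: [0, 0, 0, 0, 18]

Derivation:
Element change: A[4] 2 -> 20, delta = 18
For k < 4: P[k] unchanged, delta_P[k] = 0
For k >= 4: P[k] shifts by exactly 18
Delta array: [0, 0, 0, 0, 18]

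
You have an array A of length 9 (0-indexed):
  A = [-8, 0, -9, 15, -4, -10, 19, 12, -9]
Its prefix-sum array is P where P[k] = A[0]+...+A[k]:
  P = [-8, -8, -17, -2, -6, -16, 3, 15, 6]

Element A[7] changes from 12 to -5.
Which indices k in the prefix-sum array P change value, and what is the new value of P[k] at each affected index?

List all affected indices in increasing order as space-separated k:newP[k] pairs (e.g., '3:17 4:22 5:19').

Answer: 7:-2 8:-11

Derivation:
P[k] = A[0] + ... + A[k]
P[k] includes A[7] iff k >= 7
Affected indices: 7, 8, ..., 8; delta = -17
  P[7]: 15 + -17 = -2
  P[8]: 6 + -17 = -11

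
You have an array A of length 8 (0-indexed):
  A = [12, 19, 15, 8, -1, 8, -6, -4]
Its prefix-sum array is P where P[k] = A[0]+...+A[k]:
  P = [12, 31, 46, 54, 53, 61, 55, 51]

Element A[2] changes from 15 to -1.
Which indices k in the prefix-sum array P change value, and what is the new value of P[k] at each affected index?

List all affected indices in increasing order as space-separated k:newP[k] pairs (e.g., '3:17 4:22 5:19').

P[k] = A[0] + ... + A[k]
P[k] includes A[2] iff k >= 2
Affected indices: 2, 3, ..., 7; delta = -16
  P[2]: 46 + -16 = 30
  P[3]: 54 + -16 = 38
  P[4]: 53 + -16 = 37
  P[5]: 61 + -16 = 45
  P[6]: 55 + -16 = 39
  P[7]: 51 + -16 = 35

Answer: 2:30 3:38 4:37 5:45 6:39 7:35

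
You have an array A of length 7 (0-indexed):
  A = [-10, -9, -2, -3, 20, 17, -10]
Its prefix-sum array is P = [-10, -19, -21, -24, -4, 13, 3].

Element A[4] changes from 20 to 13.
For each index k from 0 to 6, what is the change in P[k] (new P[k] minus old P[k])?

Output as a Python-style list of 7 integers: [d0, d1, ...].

Element change: A[4] 20 -> 13, delta = -7
For k < 4: P[k] unchanged, delta_P[k] = 0
For k >= 4: P[k] shifts by exactly -7
Delta array: [0, 0, 0, 0, -7, -7, -7]

Answer: [0, 0, 0, 0, -7, -7, -7]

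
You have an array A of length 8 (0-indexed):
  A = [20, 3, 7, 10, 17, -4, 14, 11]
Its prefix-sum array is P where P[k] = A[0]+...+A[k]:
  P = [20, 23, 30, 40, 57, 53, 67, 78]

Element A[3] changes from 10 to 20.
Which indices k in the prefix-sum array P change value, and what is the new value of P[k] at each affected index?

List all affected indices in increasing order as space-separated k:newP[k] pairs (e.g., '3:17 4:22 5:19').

P[k] = A[0] + ... + A[k]
P[k] includes A[3] iff k >= 3
Affected indices: 3, 4, ..., 7; delta = 10
  P[3]: 40 + 10 = 50
  P[4]: 57 + 10 = 67
  P[5]: 53 + 10 = 63
  P[6]: 67 + 10 = 77
  P[7]: 78 + 10 = 88

Answer: 3:50 4:67 5:63 6:77 7:88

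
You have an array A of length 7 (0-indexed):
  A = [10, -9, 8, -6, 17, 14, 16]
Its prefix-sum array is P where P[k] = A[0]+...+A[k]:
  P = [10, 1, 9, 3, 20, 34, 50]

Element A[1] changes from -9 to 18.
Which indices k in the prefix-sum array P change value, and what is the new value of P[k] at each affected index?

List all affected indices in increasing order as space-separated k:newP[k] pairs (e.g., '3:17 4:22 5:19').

P[k] = A[0] + ... + A[k]
P[k] includes A[1] iff k >= 1
Affected indices: 1, 2, ..., 6; delta = 27
  P[1]: 1 + 27 = 28
  P[2]: 9 + 27 = 36
  P[3]: 3 + 27 = 30
  P[4]: 20 + 27 = 47
  P[5]: 34 + 27 = 61
  P[6]: 50 + 27 = 77

Answer: 1:28 2:36 3:30 4:47 5:61 6:77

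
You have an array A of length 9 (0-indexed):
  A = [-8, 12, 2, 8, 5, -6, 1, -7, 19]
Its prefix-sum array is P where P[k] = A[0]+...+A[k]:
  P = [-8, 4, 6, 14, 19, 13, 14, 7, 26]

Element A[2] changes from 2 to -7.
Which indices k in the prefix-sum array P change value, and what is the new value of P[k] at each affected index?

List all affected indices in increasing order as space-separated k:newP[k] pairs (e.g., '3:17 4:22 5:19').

Answer: 2:-3 3:5 4:10 5:4 6:5 7:-2 8:17

Derivation:
P[k] = A[0] + ... + A[k]
P[k] includes A[2] iff k >= 2
Affected indices: 2, 3, ..., 8; delta = -9
  P[2]: 6 + -9 = -3
  P[3]: 14 + -9 = 5
  P[4]: 19 + -9 = 10
  P[5]: 13 + -9 = 4
  P[6]: 14 + -9 = 5
  P[7]: 7 + -9 = -2
  P[8]: 26 + -9 = 17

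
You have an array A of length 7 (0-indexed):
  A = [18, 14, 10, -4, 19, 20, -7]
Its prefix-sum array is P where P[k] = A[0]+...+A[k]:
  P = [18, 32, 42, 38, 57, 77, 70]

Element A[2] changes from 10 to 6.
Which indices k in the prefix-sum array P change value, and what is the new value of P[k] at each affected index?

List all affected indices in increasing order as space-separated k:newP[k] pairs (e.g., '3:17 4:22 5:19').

Answer: 2:38 3:34 4:53 5:73 6:66

Derivation:
P[k] = A[0] + ... + A[k]
P[k] includes A[2] iff k >= 2
Affected indices: 2, 3, ..., 6; delta = -4
  P[2]: 42 + -4 = 38
  P[3]: 38 + -4 = 34
  P[4]: 57 + -4 = 53
  P[5]: 77 + -4 = 73
  P[6]: 70 + -4 = 66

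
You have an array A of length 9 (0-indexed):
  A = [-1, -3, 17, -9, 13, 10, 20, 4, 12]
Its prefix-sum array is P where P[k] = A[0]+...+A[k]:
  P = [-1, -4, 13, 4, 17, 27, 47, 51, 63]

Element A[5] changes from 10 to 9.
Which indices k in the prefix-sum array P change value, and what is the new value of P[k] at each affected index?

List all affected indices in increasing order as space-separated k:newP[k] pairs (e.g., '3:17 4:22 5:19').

P[k] = A[0] + ... + A[k]
P[k] includes A[5] iff k >= 5
Affected indices: 5, 6, ..., 8; delta = -1
  P[5]: 27 + -1 = 26
  P[6]: 47 + -1 = 46
  P[7]: 51 + -1 = 50
  P[8]: 63 + -1 = 62

Answer: 5:26 6:46 7:50 8:62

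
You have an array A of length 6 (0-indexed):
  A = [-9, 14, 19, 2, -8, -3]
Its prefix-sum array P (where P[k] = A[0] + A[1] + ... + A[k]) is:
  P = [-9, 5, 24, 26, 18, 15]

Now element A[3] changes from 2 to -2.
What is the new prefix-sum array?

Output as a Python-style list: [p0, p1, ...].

Change: A[3] 2 -> -2, delta = -4
P[k] for k < 3: unchanged (A[3] not included)
P[k] for k >= 3: shift by delta = -4
  P[0] = -9 + 0 = -9
  P[1] = 5 + 0 = 5
  P[2] = 24 + 0 = 24
  P[3] = 26 + -4 = 22
  P[4] = 18 + -4 = 14
  P[5] = 15 + -4 = 11

Answer: [-9, 5, 24, 22, 14, 11]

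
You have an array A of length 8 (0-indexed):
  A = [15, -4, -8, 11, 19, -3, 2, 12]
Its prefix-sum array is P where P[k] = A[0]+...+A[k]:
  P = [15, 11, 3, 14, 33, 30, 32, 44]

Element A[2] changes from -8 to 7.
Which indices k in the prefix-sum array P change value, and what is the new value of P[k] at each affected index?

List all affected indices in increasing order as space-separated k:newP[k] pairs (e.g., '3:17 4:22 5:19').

P[k] = A[0] + ... + A[k]
P[k] includes A[2] iff k >= 2
Affected indices: 2, 3, ..., 7; delta = 15
  P[2]: 3 + 15 = 18
  P[3]: 14 + 15 = 29
  P[4]: 33 + 15 = 48
  P[5]: 30 + 15 = 45
  P[6]: 32 + 15 = 47
  P[7]: 44 + 15 = 59

Answer: 2:18 3:29 4:48 5:45 6:47 7:59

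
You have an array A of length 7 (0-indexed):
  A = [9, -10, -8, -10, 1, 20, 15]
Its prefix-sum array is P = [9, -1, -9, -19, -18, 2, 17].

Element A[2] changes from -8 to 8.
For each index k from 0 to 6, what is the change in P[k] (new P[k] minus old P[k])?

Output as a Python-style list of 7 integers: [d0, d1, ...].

Answer: [0, 0, 16, 16, 16, 16, 16]

Derivation:
Element change: A[2] -8 -> 8, delta = 16
For k < 2: P[k] unchanged, delta_P[k] = 0
For k >= 2: P[k] shifts by exactly 16
Delta array: [0, 0, 16, 16, 16, 16, 16]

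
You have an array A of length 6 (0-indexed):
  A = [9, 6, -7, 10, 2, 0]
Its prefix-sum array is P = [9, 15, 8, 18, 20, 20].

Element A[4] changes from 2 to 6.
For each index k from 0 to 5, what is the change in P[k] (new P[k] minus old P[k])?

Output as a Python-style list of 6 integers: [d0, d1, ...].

Element change: A[4] 2 -> 6, delta = 4
For k < 4: P[k] unchanged, delta_P[k] = 0
For k >= 4: P[k] shifts by exactly 4
Delta array: [0, 0, 0, 0, 4, 4]

Answer: [0, 0, 0, 0, 4, 4]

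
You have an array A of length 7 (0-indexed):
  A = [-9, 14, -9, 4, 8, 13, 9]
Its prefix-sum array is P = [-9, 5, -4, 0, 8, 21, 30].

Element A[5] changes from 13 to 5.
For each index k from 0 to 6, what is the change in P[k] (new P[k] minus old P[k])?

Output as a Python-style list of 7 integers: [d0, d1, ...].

Answer: [0, 0, 0, 0, 0, -8, -8]

Derivation:
Element change: A[5] 13 -> 5, delta = -8
For k < 5: P[k] unchanged, delta_P[k] = 0
For k >= 5: P[k] shifts by exactly -8
Delta array: [0, 0, 0, 0, 0, -8, -8]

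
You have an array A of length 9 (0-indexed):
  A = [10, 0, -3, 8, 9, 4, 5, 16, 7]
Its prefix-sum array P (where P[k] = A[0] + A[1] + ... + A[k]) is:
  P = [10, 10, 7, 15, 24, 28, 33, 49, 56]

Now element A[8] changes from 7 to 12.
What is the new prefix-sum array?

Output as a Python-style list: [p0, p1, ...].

Answer: [10, 10, 7, 15, 24, 28, 33, 49, 61]

Derivation:
Change: A[8] 7 -> 12, delta = 5
P[k] for k < 8: unchanged (A[8] not included)
P[k] for k >= 8: shift by delta = 5
  P[0] = 10 + 0 = 10
  P[1] = 10 + 0 = 10
  P[2] = 7 + 0 = 7
  P[3] = 15 + 0 = 15
  P[4] = 24 + 0 = 24
  P[5] = 28 + 0 = 28
  P[6] = 33 + 0 = 33
  P[7] = 49 + 0 = 49
  P[8] = 56 + 5 = 61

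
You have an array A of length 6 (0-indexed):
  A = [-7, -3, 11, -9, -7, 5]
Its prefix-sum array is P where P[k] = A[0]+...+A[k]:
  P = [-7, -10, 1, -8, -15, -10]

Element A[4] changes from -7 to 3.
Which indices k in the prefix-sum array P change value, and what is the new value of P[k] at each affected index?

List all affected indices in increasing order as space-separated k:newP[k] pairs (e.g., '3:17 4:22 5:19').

Answer: 4:-5 5:0

Derivation:
P[k] = A[0] + ... + A[k]
P[k] includes A[4] iff k >= 4
Affected indices: 4, 5, ..., 5; delta = 10
  P[4]: -15 + 10 = -5
  P[5]: -10 + 10 = 0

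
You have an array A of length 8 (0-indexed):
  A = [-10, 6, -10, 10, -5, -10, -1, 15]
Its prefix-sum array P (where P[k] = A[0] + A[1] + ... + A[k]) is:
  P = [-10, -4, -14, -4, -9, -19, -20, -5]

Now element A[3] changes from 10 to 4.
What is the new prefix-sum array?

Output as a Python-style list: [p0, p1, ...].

Change: A[3] 10 -> 4, delta = -6
P[k] for k < 3: unchanged (A[3] not included)
P[k] for k >= 3: shift by delta = -6
  P[0] = -10 + 0 = -10
  P[1] = -4 + 0 = -4
  P[2] = -14 + 0 = -14
  P[3] = -4 + -6 = -10
  P[4] = -9 + -6 = -15
  P[5] = -19 + -6 = -25
  P[6] = -20 + -6 = -26
  P[7] = -5 + -6 = -11

Answer: [-10, -4, -14, -10, -15, -25, -26, -11]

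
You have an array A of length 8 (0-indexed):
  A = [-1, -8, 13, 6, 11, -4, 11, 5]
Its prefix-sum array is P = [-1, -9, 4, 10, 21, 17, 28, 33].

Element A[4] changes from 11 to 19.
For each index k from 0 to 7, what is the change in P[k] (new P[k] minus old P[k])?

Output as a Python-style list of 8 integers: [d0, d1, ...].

Answer: [0, 0, 0, 0, 8, 8, 8, 8]

Derivation:
Element change: A[4] 11 -> 19, delta = 8
For k < 4: P[k] unchanged, delta_P[k] = 0
For k >= 4: P[k] shifts by exactly 8
Delta array: [0, 0, 0, 0, 8, 8, 8, 8]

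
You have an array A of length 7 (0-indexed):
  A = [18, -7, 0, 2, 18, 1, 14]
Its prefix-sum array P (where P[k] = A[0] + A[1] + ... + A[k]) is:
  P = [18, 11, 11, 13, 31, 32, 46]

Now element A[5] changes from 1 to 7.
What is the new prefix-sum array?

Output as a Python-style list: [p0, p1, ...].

Change: A[5] 1 -> 7, delta = 6
P[k] for k < 5: unchanged (A[5] not included)
P[k] for k >= 5: shift by delta = 6
  P[0] = 18 + 0 = 18
  P[1] = 11 + 0 = 11
  P[2] = 11 + 0 = 11
  P[3] = 13 + 0 = 13
  P[4] = 31 + 0 = 31
  P[5] = 32 + 6 = 38
  P[6] = 46 + 6 = 52

Answer: [18, 11, 11, 13, 31, 38, 52]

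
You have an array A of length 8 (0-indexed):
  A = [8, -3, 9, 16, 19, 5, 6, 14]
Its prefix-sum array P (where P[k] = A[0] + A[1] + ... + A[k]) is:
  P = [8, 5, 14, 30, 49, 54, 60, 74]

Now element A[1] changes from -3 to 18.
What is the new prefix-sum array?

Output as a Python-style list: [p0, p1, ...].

Answer: [8, 26, 35, 51, 70, 75, 81, 95]

Derivation:
Change: A[1] -3 -> 18, delta = 21
P[k] for k < 1: unchanged (A[1] not included)
P[k] for k >= 1: shift by delta = 21
  P[0] = 8 + 0 = 8
  P[1] = 5 + 21 = 26
  P[2] = 14 + 21 = 35
  P[3] = 30 + 21 = 51
  P[4] = 49 + 21 = 70
  P[5] = 54 + 21 = 75
  P[6] = 60 + 21 = 81
  P[7] = 74 + 21 = 95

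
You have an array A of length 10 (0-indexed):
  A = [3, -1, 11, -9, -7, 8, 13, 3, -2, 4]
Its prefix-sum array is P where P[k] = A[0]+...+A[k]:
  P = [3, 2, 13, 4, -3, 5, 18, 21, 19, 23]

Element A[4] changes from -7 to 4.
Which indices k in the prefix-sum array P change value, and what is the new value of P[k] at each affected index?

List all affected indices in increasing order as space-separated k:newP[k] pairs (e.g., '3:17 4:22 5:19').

P[k] = A[0] + ... + A[k]
P[k] includes A[4] iff k >= 4
Affected indices: 4, 5, ..., 9; delta = 11
  P[4]: -3 + 11 = 8
  P[5]: 5 + 11 = 16
  P[6]: 18 + 11 = 29
  P[7]: 21 + 11 = 32
  P[8]: 19 + 11 = 30
  P[9]: 23 + 11 = 34

Answer: 4:8 5:16 6:29 7:32 8:30 9:34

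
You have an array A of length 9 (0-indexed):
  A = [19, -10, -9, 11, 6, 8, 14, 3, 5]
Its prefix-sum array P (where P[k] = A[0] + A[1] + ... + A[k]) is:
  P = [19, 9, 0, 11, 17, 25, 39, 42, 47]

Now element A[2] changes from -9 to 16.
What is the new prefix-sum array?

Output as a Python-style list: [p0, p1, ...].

Change: A[2] -9 -> 16, delta = 25
P[k] for k < 2: unchanged (A[2] not included)
P[k] for k >= 2: shift by delta = 25
  P[0] = 19 + 0 = 19
  P[1] = 9 + 0 = 9
  P[2] = 0 + 25 = 25
  P[3] = 11 + 25 = 36
  P[4] = 17 + 25 = 42
  P[5] = 25 + 25 = 50
  P[6] = 39 + 25 = 64
  P[7] = 42 + 25 = 67
  P[8] = 47 + 25 = 72

Answer: [19, 9, 25, 36, 42, 50, 64, 67, 72]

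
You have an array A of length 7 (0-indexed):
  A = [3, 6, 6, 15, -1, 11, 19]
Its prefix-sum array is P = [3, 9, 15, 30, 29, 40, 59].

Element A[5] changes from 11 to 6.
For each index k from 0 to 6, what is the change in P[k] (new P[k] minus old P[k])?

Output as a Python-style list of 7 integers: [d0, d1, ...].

Element change: A[5] 11 -> 6, delta = -5
For k < 5: P[k] unchanged, delta_P[k] = 0
For k >= 5: P[k] shifts by exactly -5
Delta array: [0, 0, 0, 0, 0, -5, -5]

Answer: [0, 0, 0, 0, 0, -5, -5]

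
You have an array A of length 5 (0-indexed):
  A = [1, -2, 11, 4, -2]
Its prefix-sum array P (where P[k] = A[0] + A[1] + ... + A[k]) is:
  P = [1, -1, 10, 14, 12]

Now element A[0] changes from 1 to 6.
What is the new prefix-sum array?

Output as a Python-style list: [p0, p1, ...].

Answer: [6, 4, 15, 19, 17]

Derivation:
Change: A[0] 1 -> 6, delta = 5
P[k] for k < 0: unchanged (A[0] not included)
P[k] for k >= 0: shift by delta = 5
  P[0] = 1 + 5 = 6
  P[1] = -1 + 5 = 4
  P[2] = 10 + 5 = 15
  P[3] = 14 + 5 = 19
  P[4] = 12 + 5 = 17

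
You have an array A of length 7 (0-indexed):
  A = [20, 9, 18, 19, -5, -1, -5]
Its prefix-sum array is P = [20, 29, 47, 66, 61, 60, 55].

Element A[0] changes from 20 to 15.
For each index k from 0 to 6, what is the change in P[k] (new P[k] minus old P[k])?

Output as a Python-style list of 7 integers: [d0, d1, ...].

Answer: [-5, -5, -5, -5, -5, -5, -5]

Derivation:
Element change: A[0] 20 -> 15, delta = -5
For k < 0: P[k] unchanged, delta_P[k] = 0
For k >= 0: P[k] shifts by exactly -5
Delta array: [-5, -5, -5, -5, -5, -5, -5]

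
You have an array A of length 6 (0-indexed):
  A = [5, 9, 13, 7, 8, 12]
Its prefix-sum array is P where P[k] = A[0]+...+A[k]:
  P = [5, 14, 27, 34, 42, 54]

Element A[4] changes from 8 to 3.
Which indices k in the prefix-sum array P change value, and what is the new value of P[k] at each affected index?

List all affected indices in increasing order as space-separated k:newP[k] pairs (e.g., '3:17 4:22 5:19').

P[k] = A[0] + ... + A[k]
P[k] includes A[4] iff k >= 4
Affected indices: 4, 5, ..., 5; delta = -5
  P[4]: 42 + -5 = 37
  P[5]: 54 + -5 = 49

Answer: 4:37 5:49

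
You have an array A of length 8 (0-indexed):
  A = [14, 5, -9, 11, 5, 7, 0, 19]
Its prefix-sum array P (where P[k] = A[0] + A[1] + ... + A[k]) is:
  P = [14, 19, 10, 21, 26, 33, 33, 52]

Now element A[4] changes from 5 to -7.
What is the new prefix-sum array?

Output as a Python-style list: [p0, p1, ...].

Answer: [14, 19, 10, 21, 14, 21, 21, 40]

Derivation:
Change: A[4] 5 -> -7, delta = -12
P[k] for k < 4: unchanged (A[4] not included)
P[k] for k >= 4: shift by delta = -12
  P[0] = 14 + 0 = 14
  P[1] = 19 + 0 = 19
  P[2] = 10 + 0 = 10
  P[3] = 21 + 0 = 21
  P[4] = 26 + -12 = 14
  P[5] = 33 + -12 = 21
  P[6] = 33 + -12 = 21
  P[7] = 52 + -12 = 40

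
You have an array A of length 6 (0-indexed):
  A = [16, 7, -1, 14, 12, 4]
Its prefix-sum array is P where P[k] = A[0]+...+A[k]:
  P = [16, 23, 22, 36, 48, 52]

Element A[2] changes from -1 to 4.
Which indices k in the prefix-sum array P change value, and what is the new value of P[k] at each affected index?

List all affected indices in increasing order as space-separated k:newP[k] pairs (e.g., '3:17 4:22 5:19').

Answer: 2:27 3:41 4:53 5:57

Derivation:
P[k] = A[0] + ... + A[k]
P[k] includes A[2] iff k >= 2
Affected indices: 2, 3, ..., 5; delta = 5
  P[2]: 22 + 5 = 27
  P[3]: 36 + 5 = 41
  P[4]: 48 + 5 = 53
  P[5]: 52 + 5 = 57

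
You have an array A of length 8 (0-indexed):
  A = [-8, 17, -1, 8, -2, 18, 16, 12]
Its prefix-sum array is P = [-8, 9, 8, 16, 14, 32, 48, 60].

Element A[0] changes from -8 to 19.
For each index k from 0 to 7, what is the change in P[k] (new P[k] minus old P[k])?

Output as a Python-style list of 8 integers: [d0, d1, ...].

Element change: A[0] -8 -> 19, delta = 27
For k < 0: P[k] unchanged, delta_P[k] = 0
For k >= 0: P[k] shifts by exactly 27
Delta array: [27, 27, 27, 27, 27, 27, 27, 27]

Answer: [27, 27, 27, 27, 27, 27, 27, 27]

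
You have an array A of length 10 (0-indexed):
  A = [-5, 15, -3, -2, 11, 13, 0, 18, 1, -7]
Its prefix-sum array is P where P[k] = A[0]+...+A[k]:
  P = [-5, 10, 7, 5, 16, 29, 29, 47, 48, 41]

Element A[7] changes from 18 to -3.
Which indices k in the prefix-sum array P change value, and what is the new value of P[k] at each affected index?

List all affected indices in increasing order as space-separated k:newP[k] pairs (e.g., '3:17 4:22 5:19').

P[k] = A[0] + ... + A[k]
P[k] includes A[7] iff k >= 7
Affected indices: 7, 8, ..., 9; delta = -21
  P[7]: 47 + -21 = 26
  P[8]: 48 + -21 = 27
  P[9]: 41 + -21 = 20

Answer: 7:26 8:27 9:20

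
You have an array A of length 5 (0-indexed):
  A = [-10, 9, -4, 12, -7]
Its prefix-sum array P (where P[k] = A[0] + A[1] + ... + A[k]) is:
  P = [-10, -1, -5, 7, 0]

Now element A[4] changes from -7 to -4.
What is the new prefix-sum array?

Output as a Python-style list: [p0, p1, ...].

Change: A[4] -7 -> -4, delta = 3
P[k] for k < 4: unchanged (A[4] not included)
P[k] for k >= 4: shift by delta = 3
  P[0] = -10 + 0 = -10
  P[1] = -1 + 0 = -1
  P[2] = -5 + 0 = -5
  P[3] = 7 + 0 = 7
  P[4] = 0 + 3 = 3

Answer: [-10, -1, -5, 7, 3]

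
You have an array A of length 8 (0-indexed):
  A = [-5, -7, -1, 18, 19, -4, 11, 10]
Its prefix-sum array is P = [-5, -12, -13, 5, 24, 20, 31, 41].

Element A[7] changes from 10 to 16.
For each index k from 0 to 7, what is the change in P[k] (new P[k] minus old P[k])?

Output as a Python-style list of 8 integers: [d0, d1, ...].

Answer: [0, 0, 0, 0, 0, 0, 0, 6]

Derivation:
Element change: A[7] 10 -> 16, delta = 6
For k < 7: P[k] unchanged, delta_P[k] = 0
For k >= 7: P[k] shifts by exactly 6
Delta array: [0, 0, 0, 0, 0, 0, 0, 6]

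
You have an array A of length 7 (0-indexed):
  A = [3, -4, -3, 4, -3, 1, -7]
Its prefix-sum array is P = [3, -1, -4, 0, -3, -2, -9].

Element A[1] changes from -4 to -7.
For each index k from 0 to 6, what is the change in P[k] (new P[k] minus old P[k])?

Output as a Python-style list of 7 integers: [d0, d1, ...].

Answer: [0, -3, -3, -3, -3, -3, -3]

Derivation:
Element change: A[1] -4 -> -7, delta = -3
For k < 1: P[k] unchanged, delta_P[k] = 0
For k >= 1: P[k] shifts by exactly -3
Delta array: [0, -3, -3, -3, -3, -3, -3]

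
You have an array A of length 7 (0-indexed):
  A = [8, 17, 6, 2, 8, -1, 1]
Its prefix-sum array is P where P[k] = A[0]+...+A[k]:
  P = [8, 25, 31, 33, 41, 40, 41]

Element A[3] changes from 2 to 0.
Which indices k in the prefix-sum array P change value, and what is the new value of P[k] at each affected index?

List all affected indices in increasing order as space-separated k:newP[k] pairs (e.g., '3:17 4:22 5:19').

P[k] = A[0] + ... + A[k]
P[k] includes A[3] iff k >= 3
Affected indices: 3, 4, ..., 6; delta = -2
  P[3]: 33 + -2 = 31
  P[4]: 41 + -2 = 39
  P[5]: 40 + -2 = 38
  P[6]: 41 + -2 = 39

Answer: 3:31 4:39 5:38 6:39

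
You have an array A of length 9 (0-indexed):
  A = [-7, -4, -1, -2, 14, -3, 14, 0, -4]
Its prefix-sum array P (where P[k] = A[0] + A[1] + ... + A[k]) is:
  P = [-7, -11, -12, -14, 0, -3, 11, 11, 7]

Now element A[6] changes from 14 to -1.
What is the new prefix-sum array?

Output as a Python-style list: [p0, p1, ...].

Change: A[6] 14 -> -1, delta = -15
P[k] for k < 6: unchanged (A[6] not included)
P[k] for k >= 6: shift by delta = -15
  P[0] = -7 + 0 = -7
  P[1] = -11 + 0 = -11
  P[2] = -12 + 0 = -12
  P[3] = -14 + 0 = -14
  P[4] = 0 + 0 = 0
  P[5] = -3 + 0 = -3
  P[6] = 11 + -15 = -4
  P[7] = 11 + -15 = -4
  P[8] = 7 + -15 = -8

Answer: [-7, -11, -12, -14, 0, -3, -4, -4, -8]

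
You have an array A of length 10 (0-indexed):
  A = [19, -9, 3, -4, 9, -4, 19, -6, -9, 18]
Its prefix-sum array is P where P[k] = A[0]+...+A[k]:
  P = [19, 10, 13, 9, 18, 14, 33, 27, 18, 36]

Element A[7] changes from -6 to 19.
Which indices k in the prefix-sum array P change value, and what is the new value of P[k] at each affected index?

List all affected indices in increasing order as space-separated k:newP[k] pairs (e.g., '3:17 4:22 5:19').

P[k] = A[0] + ... + A[k]
P[k] includes A[7] iff k >= 7
Affected indices: 7, 8, ..., 9; delta = 25
  P[7]: 27 + 25 = 52
  P[8]: 18 + 25 = 43
  P[9]: 36 + 25 = 61

Answer: 7:52 8:43 9:61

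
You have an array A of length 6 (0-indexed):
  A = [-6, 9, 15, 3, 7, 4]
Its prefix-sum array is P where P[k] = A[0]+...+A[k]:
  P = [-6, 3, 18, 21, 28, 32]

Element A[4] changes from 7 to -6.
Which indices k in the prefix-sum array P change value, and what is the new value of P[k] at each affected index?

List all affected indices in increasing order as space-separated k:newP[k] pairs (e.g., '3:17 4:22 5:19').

P[k] = A[0] + ... + A[k]
P[k] includes A[4] iff k >= 4
Affected indices: 4, 5, ..., 5; delta = -13
  P[4]: 28 + -13 = 15
  P[5]: 32 + -13 = 19

Answer: 4:15 5:19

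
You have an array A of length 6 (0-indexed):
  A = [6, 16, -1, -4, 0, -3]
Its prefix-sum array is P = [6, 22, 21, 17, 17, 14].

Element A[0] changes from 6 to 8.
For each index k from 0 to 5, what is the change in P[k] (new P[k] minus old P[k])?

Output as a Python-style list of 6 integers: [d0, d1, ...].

Answer: [2, 2, 2, 2, 2, 2]

Derivation:
Element change: A[0] 6 -> 8, delta = 2
For k < 0: P[k] unchanged, delta_P[k] = 0
For k >= 0: P[k] shifts by exactly 2
Delta array: [2, 2, 2, 2, 2, 2]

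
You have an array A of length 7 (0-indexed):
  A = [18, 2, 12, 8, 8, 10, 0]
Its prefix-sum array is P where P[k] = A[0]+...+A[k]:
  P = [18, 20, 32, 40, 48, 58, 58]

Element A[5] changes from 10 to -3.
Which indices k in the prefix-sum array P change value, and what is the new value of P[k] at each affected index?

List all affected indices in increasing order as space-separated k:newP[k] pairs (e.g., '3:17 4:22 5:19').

P[k] = A[0] + ... + A[k]
P[k] includes A[5] iff k >= 5
Affected indices: 5, 6, ..., 6; delta = -13
  P[5]: 58 + -13 = 45
  P[6]: 58 + -13 = 45

Answer: 5:45 6:45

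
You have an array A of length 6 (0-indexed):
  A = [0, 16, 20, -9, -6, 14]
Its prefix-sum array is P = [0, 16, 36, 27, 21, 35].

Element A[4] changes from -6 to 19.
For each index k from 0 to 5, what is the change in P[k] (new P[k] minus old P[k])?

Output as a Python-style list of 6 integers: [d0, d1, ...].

Element change: A[4] -6 -> 19, delta = 25
For k < 4: P[k] unchanged, delta_P[k] = 0
For k >= 4: P[k] shifts by exactly 25
Delta array: [0, 0, 0, 0, 25, 25]

Answer: [0, 0, 0, 0, 25, 25]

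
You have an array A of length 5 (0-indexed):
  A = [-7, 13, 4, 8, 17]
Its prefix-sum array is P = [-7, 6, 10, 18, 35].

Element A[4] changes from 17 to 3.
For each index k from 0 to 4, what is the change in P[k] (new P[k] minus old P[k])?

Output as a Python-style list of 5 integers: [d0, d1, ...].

Answer: [0, 0, 0, 0, -14]

Derivation:
Element change: A[4] 17 -> 3, delta = -14
For k < 4: P[k] unchanged, delta_P[k] = 0
For k >= 4: P[k] shifts by exactly -14
Delta array: [0, 0, 0, 0, -14]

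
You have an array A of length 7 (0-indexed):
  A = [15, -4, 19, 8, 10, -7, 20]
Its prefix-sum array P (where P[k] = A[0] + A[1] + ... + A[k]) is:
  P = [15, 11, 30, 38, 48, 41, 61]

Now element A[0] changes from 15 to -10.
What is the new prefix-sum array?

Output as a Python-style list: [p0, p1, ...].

Change: A[0] 15 -> -10, delta = -25
P[k] for k < 0: unchanged (A[0] not included)
P[k] for k >= 0: shift by delta = -25
  P[0] = 15 + -25 = -10
  P[1] = 11 + -25 = -14
  P[2] = 30 + -25 = 5
  P[3] = 38 + -25 = 13
  P[4] = 48 + -25 = 23
  P[5] = 41 + -25 = 16
  P[6] = 61 + -25 = 36

Answer: [-10, -14, 5, 13, 23, 16, 36]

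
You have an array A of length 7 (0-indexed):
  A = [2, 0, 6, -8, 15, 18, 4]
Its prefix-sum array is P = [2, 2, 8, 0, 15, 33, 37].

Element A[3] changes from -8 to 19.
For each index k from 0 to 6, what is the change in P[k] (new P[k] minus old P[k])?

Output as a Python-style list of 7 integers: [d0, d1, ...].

Element change: A[3] -8 -> 19, delta = 27
For k < 3: P[k] unchanged, delta_P[k] = 0
For k >= 3: P[k] shifts by exactly 27
Delta array: [0, 0, 0, 27, 27, 27, 27]

Answer: [0, 0, 0, 27, 27, 27, 27]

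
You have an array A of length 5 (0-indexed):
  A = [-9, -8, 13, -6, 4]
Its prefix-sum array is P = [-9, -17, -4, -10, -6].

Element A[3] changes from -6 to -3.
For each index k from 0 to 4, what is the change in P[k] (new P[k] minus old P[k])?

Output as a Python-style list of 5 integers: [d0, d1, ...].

Element change: A[3] -6 -> -3, delta = 3
For k < 3: P[k] unchanged, delta_P[k] = 0
For k >= 3: P[k] shifts by exactly 3
Delta array: [0, 0, 0, 3, 3]

Answer: [0, 0, 0, 3, 3]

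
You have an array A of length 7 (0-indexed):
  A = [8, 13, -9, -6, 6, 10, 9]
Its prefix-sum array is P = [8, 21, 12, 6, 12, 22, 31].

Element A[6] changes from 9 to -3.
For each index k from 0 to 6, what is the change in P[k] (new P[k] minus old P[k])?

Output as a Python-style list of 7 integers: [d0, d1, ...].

Element change: A[6] 9 -> -3, delta = -12
For k < 6: P[k] unchanged, delta_P[k] = 0
For k >= 6: P[k] shifts by exactly -12
Delta array: [0, 0, 0, 0, 0, 0, -12]

Answer: [0, 0, 0, 0, 0, 0, -12]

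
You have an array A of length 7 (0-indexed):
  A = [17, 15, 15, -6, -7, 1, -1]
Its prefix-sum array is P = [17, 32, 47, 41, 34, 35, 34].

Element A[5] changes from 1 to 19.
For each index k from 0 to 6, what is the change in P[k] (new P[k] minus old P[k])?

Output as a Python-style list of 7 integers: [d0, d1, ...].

Element change: A[5] 1 -> 19, delta = 18
For k < 5: P[k] unchanged, delta_P[k] = 0
For k >= 5: P[k] shifts by exactly 18
Delta array: [0, 0, 0, 0, 0, 18, 18]

Answer: [0, 0, 0, 0, 0, 18, 18]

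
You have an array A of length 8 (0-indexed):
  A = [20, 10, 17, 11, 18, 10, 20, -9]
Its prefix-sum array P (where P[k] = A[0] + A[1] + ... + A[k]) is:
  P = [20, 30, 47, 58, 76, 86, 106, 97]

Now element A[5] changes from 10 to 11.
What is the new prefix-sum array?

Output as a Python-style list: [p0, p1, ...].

Change: A[5] 10 -> 11, delta = 1
P[k] for k < 5: unchanged (A[5] not included)
P[k] for k >= 5: shift by delta = 1
  P[0] = 20 + 0 = 20
  P[1] = 30 + 0 = 30
  P[2] = 47 + 0 = 47
  P[3] = 58 + 0 = 58
  P[4] = 76 + 0 = 76
  P[5] = 86 + 1 = 87
  P[6] = 106 + 1 = 107
  P[7] = 97 + 1 = 98

Answer: [20, 30, 47, 58, 76, 87, 107, 98]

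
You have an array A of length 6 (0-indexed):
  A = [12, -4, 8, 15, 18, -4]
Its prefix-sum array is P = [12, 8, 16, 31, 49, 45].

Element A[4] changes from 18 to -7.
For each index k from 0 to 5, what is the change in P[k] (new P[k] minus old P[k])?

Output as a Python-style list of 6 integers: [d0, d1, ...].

Element change: A[4] 18 -> -7, delta = -25
For k < 4: P[k] unchanged, delta_P[k] = 0
For k >= 4: P[k] shifts by exactly -25
Delta array: [0, 0, 0, 0, -25, -25]

Answer: [0, 0, 0, 0, -25, -25]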